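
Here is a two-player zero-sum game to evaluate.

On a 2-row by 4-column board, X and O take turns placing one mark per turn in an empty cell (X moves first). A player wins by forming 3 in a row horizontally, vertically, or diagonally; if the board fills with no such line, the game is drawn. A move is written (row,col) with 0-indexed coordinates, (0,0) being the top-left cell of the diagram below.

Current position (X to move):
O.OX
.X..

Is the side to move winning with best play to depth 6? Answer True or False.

[O.OX/.X..] X move#1: (0,1):+0/OXOX/.X..*, (1,0):-1/O.OX/XX.., (1,2):-1/O.OX/.XX., (1,3):-1/O.OX/.X.X
[OXOX/.X..] O move#2: (1,0):+0/OXOX/OX..*, (1,2):+0/OXOX/.XO., (1,3):+0/OXOX/.X.O
[OXOX/OX..] X move#3: (1,2):+0/OXOX/OXX.*, (1,3):+0/OXOX/OX.X
[OXOX/OXX.] O move#4: (1,3):+0/OXOX/OXXO*
[OXOX/OXXO] end (terminal +0, X#5); searched O.OX/.X.. to 6

X winning at [O.OX/.X..]: False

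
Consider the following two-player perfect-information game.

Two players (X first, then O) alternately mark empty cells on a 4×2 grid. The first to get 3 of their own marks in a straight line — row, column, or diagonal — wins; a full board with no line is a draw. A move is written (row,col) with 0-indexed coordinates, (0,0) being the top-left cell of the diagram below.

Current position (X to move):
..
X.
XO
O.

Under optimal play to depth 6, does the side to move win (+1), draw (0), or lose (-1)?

value(../X./XO/O., X) = +1

[../X./XO/O.] X move#1: (0,0):+1/X./X./XO/O.*, (0,1):+0/.X/X./XO/O., (1,1):+0/../XX/XO/O., (3,1):+0/../X./XO/OX
[X./X./XO/O.] end (terminal -1, O#2); searched ../X./XO/O. to 6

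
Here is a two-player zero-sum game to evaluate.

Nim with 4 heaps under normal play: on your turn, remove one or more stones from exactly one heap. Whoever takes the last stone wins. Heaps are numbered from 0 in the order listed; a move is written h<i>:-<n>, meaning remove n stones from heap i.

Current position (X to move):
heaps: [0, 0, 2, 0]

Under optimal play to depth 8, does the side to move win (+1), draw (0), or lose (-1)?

ply 1, X at (0,0,2,0) | h2:-1=-1→(0,0,1,0); h2:-2=+1→(0,0,0,0)*
ply 2: (0,0,0,0) is terminal -1 (O); from (0,0,2,0) depth 8

value((0,0,2,0), X) = +1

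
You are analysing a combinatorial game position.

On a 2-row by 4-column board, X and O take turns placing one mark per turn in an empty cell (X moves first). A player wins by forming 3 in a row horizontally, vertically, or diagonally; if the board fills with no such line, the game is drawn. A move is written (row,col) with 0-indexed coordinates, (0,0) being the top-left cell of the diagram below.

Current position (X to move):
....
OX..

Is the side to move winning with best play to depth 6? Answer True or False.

X winning at [..../OX..]: False

ply 1, X at ..../OX.. | (0,0)=+0→X.../OX..*; (0,1)=+0→.X../OX..; (0,2)=+0→..X./OX..; (0,3)=+0→...X/OX..; (1,2)=+0→..../OXX.; (1,3)=+0→..../OX.X
ply 2, O at X.../OX.. | (0,1)=+0→XO../OX..*; (0,2)=+0→X.O./OX..; (0,3)=+0→X..O/OX..; (1,2)=+0→X.../OXO.; (1,3)=+0→X.../OX.O
ply 3, X at XO../OX.. | (0,2)=+0→XOX./OX..*; (0,3)=+0→XO.X/OX..; (1,2)=+0→XO../OXX.; (1,3)=+0→XO../OX.X
ply 4, O at XOX./OX.. | (0,3)=+0→XOXO/OX..*; (1,2)=+0→XOX./OXO.; (1,3)=+0→XOX./OX.O
ply 5, X at XOXO/OX.. | (1,2)=+0→XOXO/OXX.*; (1,3)=+0→XOXO/OX.X
ply 6, O at XOXO/OXX. | (1,3)=+0→XOXO/OXXO*
ply 7: XOXO/OXXO is terminal +0 (X); from ..../OX.. depth 6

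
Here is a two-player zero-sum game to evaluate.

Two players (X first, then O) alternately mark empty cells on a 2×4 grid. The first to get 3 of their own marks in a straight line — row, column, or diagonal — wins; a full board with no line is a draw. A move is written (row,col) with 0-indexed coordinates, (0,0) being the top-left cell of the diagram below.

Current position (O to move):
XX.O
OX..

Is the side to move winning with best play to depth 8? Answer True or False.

ply 1, O at XX.O/OX.. | (0,2)=+0→XXOO/OX..*; (1,2)=-1→XX.O/OXO.; (1,3)=-1→XX.O/OX.O
ply 2, X at XXOO/OX.. | (1,2)=+0→XXOO/OXX.*; (1,3)=+0→XXOO/OX.X
ply 3, O at XXOO/OXX. | (1,3)=+0→XXOO/OXXO*
ply 4: XXOO/OXXO is terminal +0 (X); from XX.O/OX.. depth 8

O winning at [XX.O/OX..]: False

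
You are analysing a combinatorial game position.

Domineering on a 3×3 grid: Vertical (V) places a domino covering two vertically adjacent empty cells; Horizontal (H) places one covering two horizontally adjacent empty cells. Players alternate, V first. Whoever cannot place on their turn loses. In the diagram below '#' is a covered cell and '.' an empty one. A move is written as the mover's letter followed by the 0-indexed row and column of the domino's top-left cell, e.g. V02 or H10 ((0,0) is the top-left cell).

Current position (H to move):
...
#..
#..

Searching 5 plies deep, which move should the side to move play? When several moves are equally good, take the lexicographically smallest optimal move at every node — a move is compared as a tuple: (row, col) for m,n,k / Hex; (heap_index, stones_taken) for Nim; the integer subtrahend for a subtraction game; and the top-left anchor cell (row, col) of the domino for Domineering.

ply 1, H at .../#../#.. | H00=-1→##./#../#..; H01=-1→.##/#../#..; H11=+1→.../###/#..*; H21=-1→.../#../###
ply 2: .../###/#.. is terminal -1 (V); from .../#../#.. depth 5

H's best at [.../#../#..]: H11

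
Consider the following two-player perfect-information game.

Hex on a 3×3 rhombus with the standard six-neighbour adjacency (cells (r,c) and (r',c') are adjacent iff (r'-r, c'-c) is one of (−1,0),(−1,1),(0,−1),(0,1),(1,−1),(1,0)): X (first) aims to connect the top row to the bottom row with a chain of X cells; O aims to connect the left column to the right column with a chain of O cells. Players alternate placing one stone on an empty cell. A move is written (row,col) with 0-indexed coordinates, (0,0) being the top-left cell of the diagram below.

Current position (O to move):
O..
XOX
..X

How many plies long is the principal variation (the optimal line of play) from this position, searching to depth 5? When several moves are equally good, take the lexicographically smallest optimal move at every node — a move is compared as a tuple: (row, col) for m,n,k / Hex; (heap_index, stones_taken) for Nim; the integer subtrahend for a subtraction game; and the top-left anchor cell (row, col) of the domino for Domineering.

p1 O@[O../XOX/..X]: (0,1)[OO./XOX/..X]-1 (0,2)[O.O/XOX/..X]+1* (2,0)[O../XOX/O.X]-1 (2,1)[O../XOX/.OX]-1
p2 X@[O.O/XOX/..X]: (0,1)[OXO/XOX/..X]-1* (2,0)[O.O/XOX/X.X]-1 (2,1)[O.O/XOX/.XX]-1
p3 O@[OXO/XOX/..X]: (2,0)[OXO/XOX/O.X]+1* (2,1)[OXO/XOX/.OX]-1
p4 X@[OXO/XOX/O.X] terminal -1; root [O../XOX/..X] d5

PV length from [O../XOX/..X]: 3 plies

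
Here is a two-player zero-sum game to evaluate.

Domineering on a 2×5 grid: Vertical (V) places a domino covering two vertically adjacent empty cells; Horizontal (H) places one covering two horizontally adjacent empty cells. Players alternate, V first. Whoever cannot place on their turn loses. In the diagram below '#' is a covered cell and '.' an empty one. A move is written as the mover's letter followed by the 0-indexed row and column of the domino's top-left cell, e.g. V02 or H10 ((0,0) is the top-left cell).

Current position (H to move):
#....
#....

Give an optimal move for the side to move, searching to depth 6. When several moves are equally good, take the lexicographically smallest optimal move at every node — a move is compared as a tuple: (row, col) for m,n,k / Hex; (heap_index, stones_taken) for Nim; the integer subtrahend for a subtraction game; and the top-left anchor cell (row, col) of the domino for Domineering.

H's best at [#..../#....]: H02

ply 1, H at #..../#.... | H01=-1→###../#....; H02=+1→#.##./#....*; H03=-1→#..##/#....; H11=-1→#..../###..; H12=+1→#..../#.##.; H13=-1→#..../#..##
ply 2, V at #.##./#.... | V01=-1→####./##...*; V04=-1→#.###/#...#
ply 3, H at ####./##... | H12=-1→####./####.; H13=+1→####./##.##*
ply 4: ####./##.## is terminal -1 (V); from #..../#.... depth 6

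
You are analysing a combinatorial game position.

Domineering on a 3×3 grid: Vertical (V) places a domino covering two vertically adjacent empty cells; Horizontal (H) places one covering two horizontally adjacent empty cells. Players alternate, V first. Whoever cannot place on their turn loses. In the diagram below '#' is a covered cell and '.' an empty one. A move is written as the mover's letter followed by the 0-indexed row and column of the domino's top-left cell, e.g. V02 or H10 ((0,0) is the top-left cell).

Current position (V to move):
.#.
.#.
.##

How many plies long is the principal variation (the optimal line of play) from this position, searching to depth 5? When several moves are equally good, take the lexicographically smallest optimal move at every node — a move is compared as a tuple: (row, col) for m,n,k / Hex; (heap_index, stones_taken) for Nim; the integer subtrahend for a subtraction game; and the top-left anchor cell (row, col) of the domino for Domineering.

PV length from [.#./.#./.##]: 1 ply

ply 1, V at .#./.#./.## | V00=+1→##./##./.##*; V02=+1→.##/.##/.##; V10=+1→.#./##./###
ply 2: ##./##./.## is terminal -1 (H); from .#./.#./.## depth 5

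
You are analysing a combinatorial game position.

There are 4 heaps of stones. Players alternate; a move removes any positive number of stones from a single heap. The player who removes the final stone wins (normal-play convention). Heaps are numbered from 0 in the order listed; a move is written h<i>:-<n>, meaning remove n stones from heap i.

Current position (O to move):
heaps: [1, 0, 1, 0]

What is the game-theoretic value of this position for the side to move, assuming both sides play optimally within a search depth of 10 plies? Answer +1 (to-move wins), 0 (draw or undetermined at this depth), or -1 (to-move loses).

value((1,0,1,0), O) = -1

[(1,0,1,0)] O move#1: h0:-1:-1/(0,0,1,0)*, h2:-1:-1/(1,0,0,0)
[(0,0,1,0)] X move#2: h2:-1:+1/(0,0,0,0)*
[(0,0,0,0)] end (terminal -1, O#3); searched (1,0,1,0) to 10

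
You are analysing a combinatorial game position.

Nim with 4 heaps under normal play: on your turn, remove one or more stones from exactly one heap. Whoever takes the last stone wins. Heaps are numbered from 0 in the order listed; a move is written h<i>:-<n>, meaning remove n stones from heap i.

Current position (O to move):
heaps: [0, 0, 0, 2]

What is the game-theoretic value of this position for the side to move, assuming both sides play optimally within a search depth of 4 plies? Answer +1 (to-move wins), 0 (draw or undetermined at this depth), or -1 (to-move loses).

[(0,0,0,2)] O move#1: h3:-1:-1/(0,0,0,1), h3:-2:+1/(0,0,0,0)*
[(0,0,0,0)] end (terminal -1, X#2); searched (0,0,0,2) to 4

value((0,0,0,2), O) = +1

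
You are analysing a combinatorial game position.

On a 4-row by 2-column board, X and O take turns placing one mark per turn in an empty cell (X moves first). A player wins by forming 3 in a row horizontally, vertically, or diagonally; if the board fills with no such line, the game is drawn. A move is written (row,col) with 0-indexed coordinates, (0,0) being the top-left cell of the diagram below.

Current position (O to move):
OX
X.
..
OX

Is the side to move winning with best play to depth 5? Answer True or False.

[OX/X./../OX] O move#1: (1,1):+0/OX/XO/../OX*, (2,0):+0/OX/X./O./OX, (2,1):+0/OX/X./.O/OX
[OX/XO/../OX] X move#2: (2,0):+0/OX/XO/X./OX*, (2,1):+0/OX/XO/.X/OX
[OX/XO/X./OX] O move#3: (2,1):+0/OX/XO/XO/OX*
[OX/XO/XO/OX] end (terminal +0, X#4); searched OX/X./../OX to 5

O winning at [OX/X./../OX]: False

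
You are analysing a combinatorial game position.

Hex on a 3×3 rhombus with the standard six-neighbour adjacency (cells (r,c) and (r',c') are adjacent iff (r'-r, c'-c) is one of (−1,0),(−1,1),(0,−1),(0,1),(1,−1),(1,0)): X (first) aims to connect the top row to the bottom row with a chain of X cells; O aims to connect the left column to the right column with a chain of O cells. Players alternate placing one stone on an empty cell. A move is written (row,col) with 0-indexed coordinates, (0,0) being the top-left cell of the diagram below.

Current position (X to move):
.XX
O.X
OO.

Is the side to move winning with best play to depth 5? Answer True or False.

X winning at [.XX/O.X/OO.]: True

p1 X@[.XX/O.X/OO.]: (0,0)[XXX/O.X/OO.]-1 (1,1)[.XX/OXX/OO.]-1 (2,2)[.XX/O.X/OOX]+1*
p2 O@[.XX/O.X/OOX] terminal -1; root [.XX/O.X/OO.] d5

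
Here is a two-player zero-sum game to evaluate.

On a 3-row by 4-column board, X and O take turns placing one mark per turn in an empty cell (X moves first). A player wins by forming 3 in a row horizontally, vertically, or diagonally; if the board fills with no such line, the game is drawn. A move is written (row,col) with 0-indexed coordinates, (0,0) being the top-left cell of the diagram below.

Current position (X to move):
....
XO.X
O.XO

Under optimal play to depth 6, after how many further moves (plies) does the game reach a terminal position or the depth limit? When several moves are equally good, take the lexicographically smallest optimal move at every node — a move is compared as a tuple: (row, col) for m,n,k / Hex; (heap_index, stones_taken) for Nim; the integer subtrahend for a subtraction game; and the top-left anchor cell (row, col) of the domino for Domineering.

PV length from [..../XO.X/O.XO]: 5 plies

p1 X@[..../XO.X/O.XO]: (0,0)[X.../XO.X/O.XO]-1 (0,1)[.X../XO.X/O.XO]-1 (0,2)[..X./XO.X/O.XO]+1* (0,3)[...X/XO.X/O.XO]-1 (1,2)[..../XOXX/O.XO]-1 (2,1)[..../XO.X/OXXO]-1
p2 O@[..X./XO.X/O.XO]: (0,0)[O.X./XO.X/O.XO]-1* (0,1)[.OX./XO.X/O.XO]-1 (0,3)[..XO/XO.X/O.XO]-1 (1,2)[..X./XOOX/O.XO]-1 (2,1)[..X./XO.X/OOXO]-1
p3 X@[O.X./XO.X/O.XO]: (0,1)[OXX./XO.X/O.XO]+1* (0,3)[O.XX/XO.X/O.XO]+1 (1,2)[O.X./XOXX/O.XO]+1 (2,1)[O.X./XO.X/OXXO]+0
p4 O@[OXX./XO.X/O.XO]: (0,3)[OXXO/XO.X/O.XO]-1* (1,2)[OXX./XOOX/O.XO]-1 (2,1)[OXX./XO.X/OOXO]-1
p5 X@[OXXO/XO.X/O.XO]: (1,2)[OXXO/XOXX/O.XO]+1* (2,1)[OXXO/XO.X/OXXO]+0
p6 O@[OXXO/XOXX/O.XO] terminal -1; root [..../XO.X/O.XO] d6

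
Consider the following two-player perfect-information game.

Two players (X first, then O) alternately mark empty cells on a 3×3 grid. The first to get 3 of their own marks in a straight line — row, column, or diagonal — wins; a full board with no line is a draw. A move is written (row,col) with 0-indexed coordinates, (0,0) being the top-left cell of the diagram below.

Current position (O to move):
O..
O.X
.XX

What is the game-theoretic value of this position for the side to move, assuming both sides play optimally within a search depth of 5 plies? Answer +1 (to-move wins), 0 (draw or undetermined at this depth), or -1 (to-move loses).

value(O../O.X/.XX, O) = +1

ply 1, O at O../O.X/.XX | (0,1)=-1→OO./O.X/.XX; (0,2)=-1→O.O/O.X/.XX; (1,1)=-1→O../OOX/.XX; (2,0)=+1→O../O.X/OXX*
ply 2: O../O.X/OXX is terminal -1 (X); from O../O.X/.XX depth 5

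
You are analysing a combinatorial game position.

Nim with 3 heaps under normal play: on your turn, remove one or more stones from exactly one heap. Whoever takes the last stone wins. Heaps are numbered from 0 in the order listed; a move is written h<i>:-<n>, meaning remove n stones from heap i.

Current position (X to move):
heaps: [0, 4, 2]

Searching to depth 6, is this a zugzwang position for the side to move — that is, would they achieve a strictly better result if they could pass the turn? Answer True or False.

ply 1, X at (0,4,2) | h1:-1=-1→(0,3,2); h1:-2=+1→(0,2,2)*; h1:-3=-1→(0,1,2); h1:-4=-1→(0,0,2); h2:-1=-1→(0,4,1); h2:-2=-1→(0,4,0)
ply 2, O at (0,2,2) | h1:-1=-1→(0,1,2)*; h1:-2=-1→(0,0,2); h2:-1=-1→(0,2,1); h2:-2=-1→(0,2,0)
ply 3, X at (0,1,2) | h1:-1=-1→(0,0,2); h2:-1=+1→(0,1,1)*; h2:-2=-1→(0,1,0)
ply 4, O at (0,1,1) | h1:-1=-1→(0,0,1)*; h2:-1=-1→(0,1,0)
ply 5, X at (0,0,1) | h2:-1=+1→(0,0,0)*
ply 6: (0,0,0) is terminal -1 (O); from (0,4,2) depth 6
pass branch (O moves first from the same position):
  | ply 1, O at (0,4,2) | h1:-1=-1→(0,3,2); h1:-2=+1→(0,2,2)*; h1:-3=-1→(0,1,2); h1:-4=-1→(0,0,2); h2:-1=-1→(0,4,1); h2:-2=-1→(0,4,0)
  | ply 2, X at (0,2,2) | h1:-1=-1→(0,1,2)*; h1:-2=-1→(0,0,2); h2:-1=-1→(0,2,1); h2:-2=-1→(0,2,0)
  | ply 3, O at (0,1,2) | h1:-1=-1→(0,0,2); h2:-1=+1→(0,1,1)*; h2:-2=-1→(0,1,0)
  | ply 4, X at (0,1,1) | h1:-1=-1→(0,0,1)*; h2:-1=-1→(0,1,0)
  | ply 5, O at (0,0,1) | h2:-1=+1→(0,0,0)*
  | ply 6: (0,0,0) is terminal -1 (X); from (0,4,2) depth 6
X moving scores +1; X passing scores -1

zugzwang((0,4,2), X) = False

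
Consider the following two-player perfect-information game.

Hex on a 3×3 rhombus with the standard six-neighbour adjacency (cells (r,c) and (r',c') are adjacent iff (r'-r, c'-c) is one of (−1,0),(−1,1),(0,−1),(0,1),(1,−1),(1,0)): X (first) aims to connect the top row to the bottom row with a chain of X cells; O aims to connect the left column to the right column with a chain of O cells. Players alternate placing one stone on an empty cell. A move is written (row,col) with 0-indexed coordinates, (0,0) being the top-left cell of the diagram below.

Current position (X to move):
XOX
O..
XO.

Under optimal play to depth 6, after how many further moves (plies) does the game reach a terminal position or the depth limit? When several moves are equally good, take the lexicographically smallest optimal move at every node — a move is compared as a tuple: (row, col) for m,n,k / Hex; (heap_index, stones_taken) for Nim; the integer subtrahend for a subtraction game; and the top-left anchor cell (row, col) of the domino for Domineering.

[XOX/O../XO.] X move#1: (1,1):+1/XOX/OX./XO.*, (1,2):+1/XOX/O.X/XO., (2,2):+1/XOX/O../XOX
[XOX/OX./XO.] end (terminal -1, O#2); searched XOX/O../XO. to 6

PV length from [XOX/O../XO.]: 1 ply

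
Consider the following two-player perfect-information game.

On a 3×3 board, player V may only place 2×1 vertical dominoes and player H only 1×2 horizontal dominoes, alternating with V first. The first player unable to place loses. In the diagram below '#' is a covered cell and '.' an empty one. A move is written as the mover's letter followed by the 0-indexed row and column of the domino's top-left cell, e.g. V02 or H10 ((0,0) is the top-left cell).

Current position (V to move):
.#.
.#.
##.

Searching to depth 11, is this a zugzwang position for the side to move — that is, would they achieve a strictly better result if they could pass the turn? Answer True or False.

p1 V@[.#./.#./##.]: V00[##./##./##.]+1* V02[.##/.##/##.]+1 V12[.#./.##/###]+1
p2 H@[##./##./##.] terminal -1; root [.#./.#./##.] d11
if V skipped the turn, H would face:
~ p1 H@[.#./.#./##.] terminal -1; root [.#./.#./##.] d11
compare (V): move=+1 vs pass=+1

zugzwang(.#./.#./##., V) = False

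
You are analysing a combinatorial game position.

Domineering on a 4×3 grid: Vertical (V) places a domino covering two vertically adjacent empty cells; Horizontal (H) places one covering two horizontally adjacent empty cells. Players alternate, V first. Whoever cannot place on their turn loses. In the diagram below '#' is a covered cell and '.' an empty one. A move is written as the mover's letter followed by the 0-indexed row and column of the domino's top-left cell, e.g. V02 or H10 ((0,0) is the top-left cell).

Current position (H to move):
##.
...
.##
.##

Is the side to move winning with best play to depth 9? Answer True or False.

[##./.../.##/.##] H move#1: H10:-1/##./##./.##/.##*, H11:-1/##./.##/.##/.##
[##./##./.##/.##] V move#2: V02:+1/###/###/.##/.##*, V20:+1/##./##./###/###
[###/###/.##/.##] end (terminal -1, H#3); searched ##./.../.##/.## to 9

H winning at [##./.../.##/.##]: False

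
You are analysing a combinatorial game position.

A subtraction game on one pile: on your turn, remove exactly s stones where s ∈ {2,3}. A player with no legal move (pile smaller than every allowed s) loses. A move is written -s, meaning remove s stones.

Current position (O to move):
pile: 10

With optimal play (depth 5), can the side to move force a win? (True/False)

O winning at [10]: False

[10] O move#1: -2:-1/8*, -3:-1/7
[8] X move#2: -2:+1/6*, -3:+1/5
[6] O move#3: -2:-1/4*, -3:-1/3
[4] X move#4: -2:-1/2, -3:+1/1*
[1] end (terminal -1, O#5); searched 10 to 5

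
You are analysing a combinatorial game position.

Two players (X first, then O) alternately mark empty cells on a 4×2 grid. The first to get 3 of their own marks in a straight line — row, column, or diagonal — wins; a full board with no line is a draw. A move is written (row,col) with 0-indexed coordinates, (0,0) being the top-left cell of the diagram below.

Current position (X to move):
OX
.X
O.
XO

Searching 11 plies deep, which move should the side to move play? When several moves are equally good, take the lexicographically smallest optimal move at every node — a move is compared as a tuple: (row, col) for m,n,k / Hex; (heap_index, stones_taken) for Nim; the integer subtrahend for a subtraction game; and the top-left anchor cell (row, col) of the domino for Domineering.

X's best at [OX/.X/O./XO]: (2,1)

p1 X@[OX/.X/O./XO]: (1,0)[OX/XX/O./XO]+0 (2,1)[OX/.X/OX/XO]+1*
p2 O@[OX/.X/OX/XO] terminal -1; root [OX/.X/O./XO] d11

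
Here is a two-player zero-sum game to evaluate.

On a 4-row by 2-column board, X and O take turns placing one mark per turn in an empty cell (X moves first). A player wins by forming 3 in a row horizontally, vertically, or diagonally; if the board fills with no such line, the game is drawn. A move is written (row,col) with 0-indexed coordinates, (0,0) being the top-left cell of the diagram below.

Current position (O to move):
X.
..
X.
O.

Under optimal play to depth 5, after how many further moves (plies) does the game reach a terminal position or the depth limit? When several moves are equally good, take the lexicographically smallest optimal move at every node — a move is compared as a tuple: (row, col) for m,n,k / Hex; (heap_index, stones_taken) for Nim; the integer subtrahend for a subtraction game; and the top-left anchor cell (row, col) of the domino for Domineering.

[X./../X./O.] O move#1: (0,1):-1/XO/../X./O., (1,0):+0/X./O./X./O.*, (1,1):-1/X./.O/X./O., (2,1):-1/X./../XO/O., (3,1):-1/X./../X./OO
[X./O./X./O.] X move#2: (0,1):+0/XX/O./X./O.*, (1,1):+0/X./OX/X./O., (2,1):+0/X./O./XX/O., (3,1):+0/X./O./X./OX
[XX/O./X./O.] O move#3: (1,1):+0/XX/OO/X./O.*, (2,1):+0/XX/O./XO/O., (3,1):+0/XX/O./X./OO
[XX/OO/X./O.] X move#4: (2,1):+0/XX/OO/XX/O.*, (3,1):+0/XX/OO/X./OX
[XX/OO/XX/O.] O move#5: (3,1):+0/XX/OO/XX/OO*
[XX/OO/XX/OO] end (terminal +0, X#6); searched X./../X./O. to 5

PV length from [X./../X./O.]: 5 plies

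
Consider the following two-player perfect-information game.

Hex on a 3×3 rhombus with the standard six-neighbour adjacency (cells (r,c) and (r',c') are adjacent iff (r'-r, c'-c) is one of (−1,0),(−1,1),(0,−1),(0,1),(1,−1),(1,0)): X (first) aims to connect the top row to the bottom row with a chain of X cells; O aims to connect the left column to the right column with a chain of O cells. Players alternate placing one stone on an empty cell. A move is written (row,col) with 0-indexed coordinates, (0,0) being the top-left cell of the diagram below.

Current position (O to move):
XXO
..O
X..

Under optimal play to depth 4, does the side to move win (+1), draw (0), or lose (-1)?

value(XXO/..O/X.., O) = -1

ply 1, O at XXO/..O/X.. | (1,0)=-1→XXO/O.O/X..*; (1,1)=-1→XXO/.OO/X..; (2,1)=-1→XXO/..O/XO.; (2,2)=-1→XXO/..O/X.O
ply 2, X at XXO/O.O/X.. | (1,1)=+1→XXO/OXO/X..*; (2,1)=-1→XXO/O.O/XX.; (2,2)=-1→XXO/O.O/X.X
ply 3: XXO/OXO/X.. is terminal -1 (O); from XXO/..O/X.. depth 4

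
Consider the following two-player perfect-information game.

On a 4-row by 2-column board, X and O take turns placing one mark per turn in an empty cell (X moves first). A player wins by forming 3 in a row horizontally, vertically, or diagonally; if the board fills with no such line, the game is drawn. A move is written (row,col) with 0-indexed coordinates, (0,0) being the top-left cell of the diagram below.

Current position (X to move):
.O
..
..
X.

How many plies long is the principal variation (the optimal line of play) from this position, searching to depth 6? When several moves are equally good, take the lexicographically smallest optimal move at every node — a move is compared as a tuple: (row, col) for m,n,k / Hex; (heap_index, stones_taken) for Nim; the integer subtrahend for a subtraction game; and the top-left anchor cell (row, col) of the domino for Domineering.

p1 X@[.O/../../X.]: (0,0)[XO/../../X.]+0* (1,0)[.O/X./../X.]+0 (1,1)[.O/.X/../X.]+0 (2,0)[.O/../X./X.]+0 (2,1)[.O/../.X/X.]+0 (3,1)[.O/../../XX]+0
p2 O@[XO/../../X.]: (1,0)[XO/O./../X.]+0* (1,1)[XO/.O/../X.]+0 (2,0)[XO/../O./X.]+0 (2,1)[XO/../.O/X.]+0 (3,1)[XO/../../XO]+0
p3 X@[XO/O./../X.]: (1,1)[XO/OX/../X.]+0* (2,0)[XO/O./X./X.]+0 (2,1)[XO/O./.X/X.]+0 (3,1)[XO/O./../XX]+0
p4 O@[XO/OX/../X.]: (2,0)[XO/OX/O./X.]+0* (2,1)[XO/OX/.O/X.]+0 (3,1)[XO/OX/../XO]+0
p5 X@[XO/OX/O./X.]: (2,1)[XO/OX/OX/X.]+0* (3,1)[XO/OX/O./XX]+0
p6 O@[XO/OX/OX/X.]: (3,1)[XO/OX/OX/XO]+0*
p7 X@[XO/OX/OX/XO] terminal +0; root [.O/../../X.] d6

PV length from [.O/../../X.]: 6 plies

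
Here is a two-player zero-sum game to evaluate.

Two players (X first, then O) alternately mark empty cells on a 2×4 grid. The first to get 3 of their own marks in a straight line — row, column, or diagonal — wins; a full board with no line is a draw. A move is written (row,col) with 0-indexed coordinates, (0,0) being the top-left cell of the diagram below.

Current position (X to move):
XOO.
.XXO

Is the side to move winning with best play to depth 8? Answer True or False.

X winning at [XOO./.XXO]: True

ply 1, X at XOO./.XXO | (0,3)=+0→XOOX/.XXO; (1,0)=+1→XOO./XXXO*
ply 2: XOO./XXXO is terminal -1 (O); from XOO./.XXO depth 8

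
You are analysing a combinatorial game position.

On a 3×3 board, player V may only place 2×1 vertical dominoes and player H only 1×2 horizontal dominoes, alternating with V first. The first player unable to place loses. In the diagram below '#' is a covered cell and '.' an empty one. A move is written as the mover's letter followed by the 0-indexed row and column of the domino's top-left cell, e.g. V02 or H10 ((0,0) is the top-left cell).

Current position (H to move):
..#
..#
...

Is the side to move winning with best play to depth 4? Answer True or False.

ply 1, H at ..#/..#/... | H00=-1→###/..#/...; H10=+1→..#/###/...*; H20=-1→..#/..#/##.; H21=-1→..#/..#/.##
ply 2: ..#/###/... is terminal -1 (V); from ..#/..#/... depth 4

H winning at [..#/..#/...]: True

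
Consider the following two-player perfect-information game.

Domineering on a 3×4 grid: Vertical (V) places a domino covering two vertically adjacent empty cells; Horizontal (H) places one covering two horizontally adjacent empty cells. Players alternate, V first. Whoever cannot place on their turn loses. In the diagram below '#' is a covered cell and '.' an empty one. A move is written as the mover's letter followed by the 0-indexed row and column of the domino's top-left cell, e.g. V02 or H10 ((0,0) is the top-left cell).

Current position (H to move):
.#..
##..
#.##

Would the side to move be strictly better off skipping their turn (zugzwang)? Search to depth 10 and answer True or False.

zugzwang(.#../##../#.##, H) = False

p1 H@[.#../##../#.##]: H02[.###/##../#.##]+1* H12[.#../####/#.##]+1
p2 V@[.###/##../#.##] terminal -1; root [.#../##../#.##] d10
suppose H passes — search the same position with V to move:
pass> p1 V@[.#../##../#.##]: V02[.##./###./#.##]+1* V03[.#.#/##.#/#.##]+1
pass> p2 H@[.##./###./#.##] terminal -1; root [.#../##../#.##] d10
for H: play +1, pass -1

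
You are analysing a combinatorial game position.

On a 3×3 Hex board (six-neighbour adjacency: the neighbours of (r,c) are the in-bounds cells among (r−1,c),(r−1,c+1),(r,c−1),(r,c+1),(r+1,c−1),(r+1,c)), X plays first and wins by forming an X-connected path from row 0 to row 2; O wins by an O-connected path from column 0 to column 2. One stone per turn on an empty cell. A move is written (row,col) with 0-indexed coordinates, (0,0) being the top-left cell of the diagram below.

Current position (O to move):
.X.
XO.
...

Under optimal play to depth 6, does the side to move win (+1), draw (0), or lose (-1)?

[.X./XO./...] O move#1: (0,0):-1/OX./XO./..., (0,2):-1/.XO/XO./..., (1,2):-1/.X./XOO/..., (2,0):+1/.X./XO./O..*, (2,1):-1/.X./XO./.O., (2,2):-1/.X./XO./..O
[.X./XO./O..] X move#2: (0,0):-1/XX./XO./O..*, (0,2):-1/.XX/XO./O.., (1,2):-1/.X./XOX/O.., (2,1):-1/.X./XO./OX., (2,2):-1/.X./XO./O.X
[XX./XO./O..] O move#3: (0,2):+1/XXO/XO./O..*, (1,2):+1/XX./XOO/O.., (2,1):+1/XX./XO./OO., (2,2):+1/XX./XO./O.O
[XXO/XO./O..] end (terminal -1, X#4); searched .X./XO./... to 6

value(.X./XO./..., O) = +1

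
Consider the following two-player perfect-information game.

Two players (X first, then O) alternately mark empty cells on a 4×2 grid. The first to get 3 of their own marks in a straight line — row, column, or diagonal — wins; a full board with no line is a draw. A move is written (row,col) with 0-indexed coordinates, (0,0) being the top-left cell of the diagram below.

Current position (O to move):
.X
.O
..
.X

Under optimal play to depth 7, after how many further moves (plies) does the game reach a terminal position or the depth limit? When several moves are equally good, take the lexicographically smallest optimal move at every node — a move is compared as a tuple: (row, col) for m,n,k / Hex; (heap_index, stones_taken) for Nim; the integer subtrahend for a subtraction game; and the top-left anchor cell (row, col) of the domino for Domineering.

PV length from [.X/.O/../.X]: 5 plies

p1 O@[.X/.O/../.X]: (0,0)[OX/.O/../.X]+0* (1,0)[.X/OO/../.X]+0 (2,0)[.X/.O/O./.X]+0 (2,1)[.X/.O/.O/.X]+0 (3,0)[.X/.O/../OX]+0
p2 X@[OX/.O/../.X]: (1,0)[OX/XO/../.X]+0* (2,0)[OX/.O/X./.X]+0 (2,1)[OX/.O/.X/.X]+0 (3,0)[OX/.O/../XX]+0
p3 O@[OX/XO/../.X]: (2,0)[OX/XO/O./.X]+0* (2,1)[OX/XO/.O/.X]+0 (3,0)[OX/XO/../OX]+0
p4 X@[OX/XO/O./.X]: (2,1)[OX/XO/OX/.X]+0* (3,0)[OX/XO/O./XX]+0
p5 O@[OX/XO/OX/.X]: (3,0)[OX/XO/OX/OX]+0*
p6 X@[OX/XO/OX/OX] terminal +0; root [.X/.O/../.X] d7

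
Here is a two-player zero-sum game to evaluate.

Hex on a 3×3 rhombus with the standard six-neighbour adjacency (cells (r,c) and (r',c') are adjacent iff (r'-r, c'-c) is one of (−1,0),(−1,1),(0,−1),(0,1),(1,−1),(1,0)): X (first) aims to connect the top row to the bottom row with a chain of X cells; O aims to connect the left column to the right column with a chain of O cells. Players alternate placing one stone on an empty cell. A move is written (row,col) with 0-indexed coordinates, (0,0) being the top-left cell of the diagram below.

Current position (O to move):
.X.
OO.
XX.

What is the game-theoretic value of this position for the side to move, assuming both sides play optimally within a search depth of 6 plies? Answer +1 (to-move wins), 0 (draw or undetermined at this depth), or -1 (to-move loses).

value(.X./OO./XX., O) = +1

p1 O@[.X./OO./XX.]: (0,0)[OX./OO./XX.]+1* (0,2)[.XO/OO./XX.]+1 (1,2)[.X./OOO/XX.]+1 (2,2)[.X./OO./XXO]+1
p2 X@[OX./OO./XX.]: (0,2)[OXX/OO./XX.]-1* (1,2)[OX./OOX/XX.]-1 (2,2)[OX./OO./XXX]-1
p3 O@[OXX/OO./XX.]: (1,2)[OXX/OOO/XX.]+1* (2,2)[OXX/OO./XXO]-1
p4 X@[OXX/OOO/XX.] terminal -1; root [.X./OO./XX.] d6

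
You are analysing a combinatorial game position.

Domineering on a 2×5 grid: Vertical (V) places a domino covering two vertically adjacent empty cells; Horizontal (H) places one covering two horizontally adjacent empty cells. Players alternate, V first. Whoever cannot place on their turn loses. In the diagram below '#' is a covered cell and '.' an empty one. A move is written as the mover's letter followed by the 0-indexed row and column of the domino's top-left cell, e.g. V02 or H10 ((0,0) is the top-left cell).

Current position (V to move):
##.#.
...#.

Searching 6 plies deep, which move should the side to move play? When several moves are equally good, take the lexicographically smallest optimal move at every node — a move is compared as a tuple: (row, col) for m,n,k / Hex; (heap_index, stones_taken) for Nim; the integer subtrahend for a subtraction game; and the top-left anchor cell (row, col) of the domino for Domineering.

p1 V@[##.#./...#.]: V02[####./..##.]+1* V04[##.##/...##]-1
p2 H@[####./..##.]: H10[####./####.]-1*
p3 V@[####./####.]: V04[#####/#####]+1*
p4 H@[#####/#####] terminal -1; root [##.#./...#.] d6

V's best at [##.#./...#.]: V02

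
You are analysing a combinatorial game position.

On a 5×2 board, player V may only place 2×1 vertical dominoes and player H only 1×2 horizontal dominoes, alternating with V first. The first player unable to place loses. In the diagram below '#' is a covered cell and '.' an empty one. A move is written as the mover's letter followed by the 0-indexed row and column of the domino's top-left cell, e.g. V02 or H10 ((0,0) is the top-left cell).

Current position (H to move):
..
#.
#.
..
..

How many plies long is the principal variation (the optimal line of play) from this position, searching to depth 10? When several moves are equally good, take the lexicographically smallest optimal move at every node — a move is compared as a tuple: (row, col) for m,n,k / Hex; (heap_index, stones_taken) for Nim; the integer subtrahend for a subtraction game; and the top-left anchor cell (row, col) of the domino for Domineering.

ply 1, H at ../#./#./../.. | H00=-1→##/#./#./../..; H30=+1→../#./#./##/..*; H40=+1→../#./#./../##
ply 2, V at ../#./#./##/.. | V01=-1→.#/##/#./##/..*; V11=-1→../##/##/##/..
ply 3, H at .#/##/#./##/.. | H40=+1→.#/##/#./##/##*
ply 4: .#/##/#./##/## is terminal -1 (V); from ../#./#./../.. depth 10

PV length from [../#./#./../..]: 3 plies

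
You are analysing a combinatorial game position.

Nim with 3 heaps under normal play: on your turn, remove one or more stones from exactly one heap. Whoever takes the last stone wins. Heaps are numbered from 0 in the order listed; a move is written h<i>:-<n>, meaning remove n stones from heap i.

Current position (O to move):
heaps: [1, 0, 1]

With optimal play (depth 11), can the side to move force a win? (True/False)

O winning at [(1,0,1)]: False

[(1,0,1)] O move#1: h0:-1:-1/(0,0,1)*, h2:-1:-1/(1,0,0)
[(0,0,1)] X move#2: h2:-1:+1/(0,0,0)*
[(0,0,0)] end (terminal -1, O#3); searched (1,0,1) to 11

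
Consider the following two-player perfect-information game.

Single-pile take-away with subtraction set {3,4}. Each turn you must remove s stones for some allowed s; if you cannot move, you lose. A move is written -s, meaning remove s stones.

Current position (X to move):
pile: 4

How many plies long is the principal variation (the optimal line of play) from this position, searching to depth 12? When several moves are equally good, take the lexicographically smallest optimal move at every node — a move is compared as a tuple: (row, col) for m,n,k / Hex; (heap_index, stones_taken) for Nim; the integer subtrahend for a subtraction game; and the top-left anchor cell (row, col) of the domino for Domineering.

PV length from [4]: 1 ply

ply 1, X at 4 | -3=+1→1*; -4=+1→0
ply 2: 1 is terminal -1 (O); from 4 depth 12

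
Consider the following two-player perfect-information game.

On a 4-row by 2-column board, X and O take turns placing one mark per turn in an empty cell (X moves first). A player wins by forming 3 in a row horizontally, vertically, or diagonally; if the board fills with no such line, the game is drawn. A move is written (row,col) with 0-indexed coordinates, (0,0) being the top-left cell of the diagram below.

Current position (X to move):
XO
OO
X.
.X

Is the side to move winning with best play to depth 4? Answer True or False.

X winning at [XO/OO/X./.X]: False

ply 1, X at XO/OO/X./.X | (2,1)=+0→XO/OO/XX/.X*; (3,0)=-1→XO/OO/X./XX
ply 2, O at XO/OO/XX/.X | (3,0)=+0→XO/OO/XX/OX*
ply 3: XO/OO/XX/OX is terminal +0 (X); from XO/OO/X./.X depth 4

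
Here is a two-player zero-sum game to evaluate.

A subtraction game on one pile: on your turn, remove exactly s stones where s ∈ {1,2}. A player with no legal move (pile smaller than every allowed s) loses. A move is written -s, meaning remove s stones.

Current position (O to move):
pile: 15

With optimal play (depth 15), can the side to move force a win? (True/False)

O winning at [15]: False

ply 1, O at 15 | -1=-1→14*; -2=-1→13
ply 2, X at 14 | -1=-1→13; -2=+1→12*
ply 3, O at 12 | -1=-1→11*; -2=-1→10
ply 4, X at 11 | -1=-1→10; -2=+1→9*
ply 5, O at 9 | -1=-1→8*; -2=-1→7
ply 6, X at 8 | -1=-1→7; -2=+1→6*
ply 7, O at 6 | -1=-1→5*; -2=-1→4
ply 8, X at 5 | -1=-1→4; -2=+1→3*
ply 9, O at 3 | -1=-1→2*; -2=-1→1
ply 10, X at 2 | -1=-1→1; -2=+1→0*
ply 11: 0 is terminal -1 (O); from 15 depth 15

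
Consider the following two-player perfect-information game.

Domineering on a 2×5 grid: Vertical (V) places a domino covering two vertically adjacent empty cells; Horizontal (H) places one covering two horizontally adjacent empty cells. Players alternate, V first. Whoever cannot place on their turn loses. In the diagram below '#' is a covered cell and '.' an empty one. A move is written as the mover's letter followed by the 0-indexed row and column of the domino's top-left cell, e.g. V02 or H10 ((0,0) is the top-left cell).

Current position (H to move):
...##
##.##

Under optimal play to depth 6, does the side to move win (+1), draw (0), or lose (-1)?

ply 1, H at ...##/##.## | H00=-1→##.##/##.##; H01=+1→.####/##.##*
ply 2: .####/##.## is terminal -1 (V); from ...##/##.## depth 6

value(...##/##.##, H) = +1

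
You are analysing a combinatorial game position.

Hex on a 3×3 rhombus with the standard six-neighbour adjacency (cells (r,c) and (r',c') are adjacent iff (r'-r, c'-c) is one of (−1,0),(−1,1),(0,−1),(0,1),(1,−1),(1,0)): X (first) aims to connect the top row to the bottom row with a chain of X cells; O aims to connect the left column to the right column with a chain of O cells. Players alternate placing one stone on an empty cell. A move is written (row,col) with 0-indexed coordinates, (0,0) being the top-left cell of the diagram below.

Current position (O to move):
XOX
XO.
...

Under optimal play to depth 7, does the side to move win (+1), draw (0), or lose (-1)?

[XOX/XO./...] O move#1: (1,2):-1/XOX/XOO/...*, (2,0):-1/XOX/XO./O.., (2,1):-1/XOX/XO./.O., (2,2):-1/XOX/XO./..O
[XOX/XOO/...] X move#2: (2,0):+1/XOX/XOO/X..*, (2,1):-1/XOX/XOO/.X., (2,2):-1/XOX/XOO/..X
[XOX/XOO/X..] end (terminal -1, O#3); searched XOX/XO./... to 7

value(XOX/XO./..., O) = -1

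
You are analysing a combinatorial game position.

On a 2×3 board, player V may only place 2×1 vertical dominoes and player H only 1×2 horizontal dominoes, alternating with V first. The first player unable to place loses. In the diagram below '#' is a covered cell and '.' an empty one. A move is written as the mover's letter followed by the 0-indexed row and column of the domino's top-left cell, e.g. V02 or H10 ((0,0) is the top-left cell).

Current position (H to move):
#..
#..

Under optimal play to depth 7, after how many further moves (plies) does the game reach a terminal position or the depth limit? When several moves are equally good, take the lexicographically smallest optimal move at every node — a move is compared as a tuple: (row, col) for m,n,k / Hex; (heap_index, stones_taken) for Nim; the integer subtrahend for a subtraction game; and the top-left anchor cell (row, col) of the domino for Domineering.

ply 1, H at #../#.. | H01=+1→###/#..*; H11=+1→#../###
ply 2: ###/#.. is terminal -1 (V); from #../#.. depth 7

PV length from [#../#..]: 1 ply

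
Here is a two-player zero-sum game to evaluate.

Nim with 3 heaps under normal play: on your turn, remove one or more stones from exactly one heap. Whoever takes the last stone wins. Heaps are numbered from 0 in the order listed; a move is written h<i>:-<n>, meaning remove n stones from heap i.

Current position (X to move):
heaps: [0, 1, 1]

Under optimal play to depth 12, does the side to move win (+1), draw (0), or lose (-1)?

ply 1, X at (0,1,1) | h1:-1=-1→(0,0,1)*; h2:-1=-1→(0,1,0)
ply 2, O at (0,0,1) | h2:-1=+1→(0,0,0)*
ply 3: (0,0,0) is terminal -1 (X); from (0,1,1) depth 12

value((0,1,1), X) = -1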